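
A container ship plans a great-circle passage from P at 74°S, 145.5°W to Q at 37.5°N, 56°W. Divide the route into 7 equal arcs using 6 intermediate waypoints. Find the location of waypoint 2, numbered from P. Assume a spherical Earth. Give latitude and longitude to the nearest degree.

≈ 48°S, 87°W

Convert each endpoint to a unit vector on the sphere (x = cos φ cos λ, y = cos φ sin λ, z = sin φ).
The central angle between the endpoints is δ = arccos(p₁·p₂) ≈ 2.194 rad (125.7°).
Interpolate at f = 2/7 with slerp weights a = sin((1−f)δ)/sin δ ≈ 1.231, b = sin(fδ)/sin δ ≈ 0.722.
p = a·p₁ + b·p₂ ≈ (0.041, -0.667, -0.744); φ = arcsin(p_z) ≈ -48.06°, λ = atan2(p_y, p_x) ≈ -86.51°.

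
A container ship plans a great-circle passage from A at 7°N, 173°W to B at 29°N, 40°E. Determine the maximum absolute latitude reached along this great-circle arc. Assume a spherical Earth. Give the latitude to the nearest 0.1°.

The great circle lies in the plane with unit normal n̂ = (p₁ × p₂)/|p₁ × p₂|.
Here n̂_z ≈ -0.636; the vertex latitude is φ_max = arccos|n̂_z| ≈ 50.5°.
Check via Clairaut: cos φ_max = |cos φ₁| · sin C = cos(7.0°)·sin(39.9°) ≈ 0.636, again giving ≈ 50.5°.

≈ 50.5°N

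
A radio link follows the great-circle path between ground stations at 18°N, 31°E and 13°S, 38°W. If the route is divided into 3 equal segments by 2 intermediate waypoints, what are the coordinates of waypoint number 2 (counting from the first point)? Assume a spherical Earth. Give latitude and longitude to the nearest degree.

≈ 2°S, 15°W

The haversine formula gives a central angle δ ≈ 1.305 rad (74.8°) between the endpoints.
Interpolate at f = 2/3 with slerp weights a = sin((1−f)δ)/sin δ ≈ 0.437, b = sin(fδ)/sin δ ≈ 0.792.
p = a·p₁ + b·p₂ ≈ (0.964, -0.261, -0.043); φ = arcsin(p_z) ≈ -2.48°, λ = atan2(p_y, p_x) ≈ -15.16°.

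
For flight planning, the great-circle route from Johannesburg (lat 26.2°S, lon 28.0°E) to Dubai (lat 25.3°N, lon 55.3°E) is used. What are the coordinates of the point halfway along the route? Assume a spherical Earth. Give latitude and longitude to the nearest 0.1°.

Write both endpoints as unit vectors p₁, p₂ with components (cos φ cos λ, cos φ sin λ, sin φ).
The central angle between the endpoints is δ = arccos(p₁·p₂) ≈ 1.010 rad (57.8°).
Interpolate at f = 1/2 with slerp weights a = sin((1−f)δ)/sin δ ≈ 0.571, b = sin(fδ)/sin δ ≈ 0.571.
p = a·p₁ + b·p₂ ≈ (0.747, 0.665, -0.008); φ = arcsin(p_z) ≈ -0.46°, λ = atan2(p_y, p_x) ≈ 41.70°.

≈ lat 0.5°S, lon 41.7°E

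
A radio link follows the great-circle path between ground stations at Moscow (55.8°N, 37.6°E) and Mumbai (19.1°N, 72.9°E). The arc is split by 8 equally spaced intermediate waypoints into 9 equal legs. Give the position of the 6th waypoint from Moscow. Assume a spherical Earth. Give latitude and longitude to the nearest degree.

≈ (32°N, 65°E)

Convert each endpoint to a unit vector on the sphere (x = cos φ cos λ, y = cos φ sin λ, z = sin φ).
The central angle between the endpoints is δ = arccos(p₁·p₂) ≈ 0.790 rad (45.2°).
Interpolate at f = 6/9 with slerp weights a = sin((1−f)δ)/sin δ ≈ 0.366, b = sin(fδ)/sin δ ≈ 0.708.
p = a·p₁ + b·p₂ ≈ (0.360, 0.765, 0.535); φ = arcsin(p_z) ≈ 32.32°, λ = atan2(p_y, p_x) ≈ 64.80°.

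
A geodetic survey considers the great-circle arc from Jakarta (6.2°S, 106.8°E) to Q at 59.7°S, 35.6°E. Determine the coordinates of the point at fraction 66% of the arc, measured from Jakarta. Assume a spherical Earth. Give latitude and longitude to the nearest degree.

≈ 47°S, 73°E

Convert each endpoint to a unit vector on the sphere (x = cos φ cos λ, y = cos φ sin λ, z = sin φ).
The central angle between the endpoints is δ = arccos(p₁·p₂) ≈ 1.313 rad (75.2°).
Interpolate at f = 0.66 with slerp weights a = sin((1−f)δ)/sin δ ≈ 0.447, b = sin(fδ)/sin δ ≈ 0.788.
p = a·p₁ + b·p₂ ≈ (0.195, 0.656, -0.729); φ = arcsin(p_z) ≈ -46.78°, λ = atan2(p_y, p_x) ≈ 73.45°.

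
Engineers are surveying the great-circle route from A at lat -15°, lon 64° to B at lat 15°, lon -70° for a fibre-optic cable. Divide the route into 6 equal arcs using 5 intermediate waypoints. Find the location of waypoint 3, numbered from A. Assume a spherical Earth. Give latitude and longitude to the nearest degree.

≈ lat 0°, lon -3°

Write both endpoints as unit vectors p₁, p₂ with components (cos φ cos λ, cos φ sin λ, sin φ).
The central angle between the endpoints is δ = arccos(p₁·p₂) ≈ 2.368 rad (135.7°).
Interpolate at f = 3/6 with slerp weights a = sin((1−f)δ)/sin δ ≈ 1.325, b = sin(fδ)/sin δ ≈ 1.325.
p = a·p₁ + b·p₂ ≈ (0.999, -0.052, 0.000); φ = arcsin(p_z) ≈ 0.00°, λ = atan2(p_y, p_x) ≈ -3.00°.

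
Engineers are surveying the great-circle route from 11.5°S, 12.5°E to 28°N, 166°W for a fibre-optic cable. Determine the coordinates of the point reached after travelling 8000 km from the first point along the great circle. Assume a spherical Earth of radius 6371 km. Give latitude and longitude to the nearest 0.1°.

≈ 60.1°N, 3.6°E

Write both endpoints as unit vectors p₁, p₂ with components (cos φ cos λ, cos φ sin λ, sin φ).
The central angle between the endpoints is δ = arccos(p₁·p₂) ≈ 2.853 rad (163.4°). The total great-circle distance is δ·R ≈ 2.853 × 6371 ≈ 18174 km, so the target fraction is f = 8000/18174 ≈ 0.440.
Interpolate at f ≈ 0.440 with slerp weights a = sin((1−f)δ)/sin δ ≈ 3.507, b = sin(fδ)/sin δ ≈ 3.336.
p = a·p₁ + b·p₂ ≈ (0.498, 0.031, 0.867); φ = arcsin(p_z) ≈ 60.09°, λ = atan2(p_y, p_x) ≈ 3.60°.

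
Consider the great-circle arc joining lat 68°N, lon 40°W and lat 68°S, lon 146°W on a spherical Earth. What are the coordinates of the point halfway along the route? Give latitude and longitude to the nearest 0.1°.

≈ lat 0.0°N, lon 93.0°W

From cos δ = sin φ₁ sin φ₂ + cos φ₁ cos φ₂ cos Δλ, the central angle is δ ≈ 2.687 rad (153.9°).
Interpolate at f = 1/2 with slerp weights a = sin((1−f)δ)/sin δ ≈ 2.218, b = sin(fδ)/sin δ ≈ 2.218.
p = a·p₁ + b·p₂ ≈ (-0.052, -0.999, 0.000); φ = arcsin(p_z) ≈ 0.00°, λ = atan2(p_y, p_x) ≈ -93.00°.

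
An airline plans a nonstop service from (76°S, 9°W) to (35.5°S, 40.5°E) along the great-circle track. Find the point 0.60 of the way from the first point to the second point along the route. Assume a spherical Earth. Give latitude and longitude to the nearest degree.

≈ (53°S, 33°E)

Convert each endpoint to a unit vector on the sphere (x = cos φ cos λ, y = cos φ sin λ, z = sin φ).
The central angle between the endpoints is δ = arccos(p₁·p₂) ≈ 0.807 rad (46.3°).
Interpolate at f = 0.60 with slerp weights a = sin((1−f)δ)/sin δ ≈ 0.439, b = sin(fδ)/sin δ ≈ 0.645.
p = a·p₁ + b·p₂ ≈ (0.504, 0.324, -0.801); φ = arcsin(p_z) ≈ -53.18°, λ = atan2(p_y, p_x) ≈ 32.75°.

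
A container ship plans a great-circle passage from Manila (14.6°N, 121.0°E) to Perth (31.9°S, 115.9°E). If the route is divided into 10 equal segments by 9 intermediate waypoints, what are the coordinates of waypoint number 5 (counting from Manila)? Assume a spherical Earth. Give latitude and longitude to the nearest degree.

≈ (9°S, 119°E)

Write both endpoints as unit vectors p₁, p₂ with components (cos φ cos λ, cos φ sin λ, sin φ).
The central angle between the endpoints is δ = arccos(p₁·p₂) ≈ 0.816 rad (46.8°).
Interpolate at f = 5/10 with slerp weights a = sin((1−f)δ)/sin δ ≈ 0.545, b = sin(fδ)/sin δ ≈ 0.545.
p = a·p₁ + b·p₂ ≈ (-0.473, 0.868, -0.151); φ = arcsin(p_z) ≈ -8.66°, λ = atan2(p_y, p_x) ≈ 118.62°.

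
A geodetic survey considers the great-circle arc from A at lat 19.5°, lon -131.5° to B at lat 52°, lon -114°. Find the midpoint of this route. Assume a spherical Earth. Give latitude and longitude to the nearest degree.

≈ lat 36°, lon -125°

From cos δ = sin φ₁ sin φ₂ + cos φ₁ cos φ₂ cos Δλ, the central angle is δ ≈ 0.615 rad (35.3°).
Interpolate at f = 1/2 with slerp weights a = sin((1−f)δ)/sin δ ≈ 0.525, b = sin(fδ)/sin δ ≈ 0.525.
p = a·p₁ + b·p₂ ≈ (-0.459, -0.665, 0.589); φ = arcsin(p_z) ≈ 36.05°, λ = atan2(p_y, p_x) ≈ -124.60°.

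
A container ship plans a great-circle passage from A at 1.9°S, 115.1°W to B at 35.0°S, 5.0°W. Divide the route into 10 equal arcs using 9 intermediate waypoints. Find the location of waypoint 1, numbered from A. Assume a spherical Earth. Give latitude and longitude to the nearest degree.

≈ 8°S, 107°W

From cos δ = sin φ₁ sin φ₂ + cos φ₁ cos φ₂ cos Δλ, the central angle is δ ≈ 1.836 rad (105.2°).
Interpolate at f = 1/10 with slerp weights a = sin((1−f)δ)/sin δ ≈ 1.033, b = sin(fδ)/sin δ ≈ 0.189.
p = a·p₁ + b·p₂ ≈ (-0.283, -0.948, -0.143); φ = arcsin(p_z) ≈ -8.21°, λ = atan2(p_y, p_x) ≈ -106.64°.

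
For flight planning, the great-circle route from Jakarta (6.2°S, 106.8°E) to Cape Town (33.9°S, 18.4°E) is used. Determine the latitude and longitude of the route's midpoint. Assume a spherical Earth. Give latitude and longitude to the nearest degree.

The haversine formula gives a central angle δ ≈ 1.487 rad (85.2°) between the endpoints.
Interpolate at f = 1/2 with slerp weights a = sin((1−f)δ)/sin δ ≈ 0.679, b = sin(fδ)/sin δ ≈ 0.679.
p = a·p₁ + b·p₂ ≈ (0.340, 0.825, -0.452); φ = arcsin(p_z) ≈ -26.89°, λ = atan2(p_y, p_x) ≈ 67.60°.

≈ (27°S, 68°E)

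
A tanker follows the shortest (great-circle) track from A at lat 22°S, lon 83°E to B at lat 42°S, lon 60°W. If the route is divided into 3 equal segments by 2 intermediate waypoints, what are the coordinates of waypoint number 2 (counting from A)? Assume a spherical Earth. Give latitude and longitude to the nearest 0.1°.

≈ lat 63.6°S, lon 9.8°W

Write both endpoints as unit vectors p₁, p₂ with components (cos φ cos λ, cos φ sin λ, sin φ).
The central angle between the endpoints is δ = arccos(p₁·p₂) ≈ 1.875 rad (107.4°).
Interpolate at f = 2/3 with slerp weights a = sin((1−f)δ)/sin δ ≈ 0.613, b = sin(fδ)/sin δ ≈ 0.995.
p = a·p₁ + b·p₂ ≈ (0.439, -0.076, -0.895); φ = arcsin(p_z) ≈ -63.55°, λ = atan2(p_y, p_x) ≈ -9.79°.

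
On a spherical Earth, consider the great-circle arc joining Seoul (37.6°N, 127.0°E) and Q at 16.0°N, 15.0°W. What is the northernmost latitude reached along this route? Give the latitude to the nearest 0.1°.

≈ 58.7°N

The great circle lies in the plane with unit normal n̂ = (p₁ × p₂)/|p₁ × p₂|.
Here n̂_z ≈ -0.520; the vertex latitude is φ_max = arccos|n̂_z| ≈ 58.7°.
Check via Clairaut: cos φ_max = |cos φ₁| · sin C = cos(37.6°)·sin(41.0°) ≈ 0.520, again giving ≈ 58.7°.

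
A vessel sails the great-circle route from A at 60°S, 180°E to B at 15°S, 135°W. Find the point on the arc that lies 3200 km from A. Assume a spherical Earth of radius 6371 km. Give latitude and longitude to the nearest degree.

≈ 39°S, 149°W

Convert each endpoint to a unit vector on the sphere (x = cos φ cos λ, y = cos φ sin λ, z = sin φ).
The central angle between the endpoints is δ = arccos(p₁·p₂) ≈ 0.970 rad (55.6°). The total great-circle distance is δ·R ≈ 0.970 × 6371 ≈ 6177 km, so the target fraction is f = 3200/6177 ≈ 0.518.
Interpolate at f ≈ 0.518 with slerp weights a = sin((1−f)δ)/sin δ ≈ 0.546, b = sin(fδ)/sin δ ≈ 0.584.
p = a·p₁ + b·p₂ ≈ (-0.672, -0.399, -0.624); φ = arcsin(p_z) ≈ -38.62°, λ = atan2(p_y, p_x) ≈ -149.31°.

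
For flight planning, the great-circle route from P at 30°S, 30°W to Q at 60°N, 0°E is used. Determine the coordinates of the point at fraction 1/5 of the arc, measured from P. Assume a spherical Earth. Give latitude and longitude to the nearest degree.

From cos δ = sin φ₁ sin φ₂ + cos φ₁ cos φ₂ cos Δλ, the central angle is δ ≈ 1.629 rad (93.3°).
Interpolate at f = 1/5 with slerp weights a = sin((1−f)δ)/sin δ ≈ 0.966, b = sin(fδ)/sin δ ≈ 0.321.
p = a·p₁ + b·p₂ ≈ (0.885, -0.418, -0.205); φ = arcsin(p_z) ≈ -11.85°, λ = atan2(p_y, p_x) ≈ -25.30°.

≈ 12°S, 25°W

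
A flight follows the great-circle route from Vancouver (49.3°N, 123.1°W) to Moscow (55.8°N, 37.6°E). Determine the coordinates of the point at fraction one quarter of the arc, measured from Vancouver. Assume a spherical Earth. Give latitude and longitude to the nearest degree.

Write both endpoints as unit vectors p₁, p₂ with components (cos φ cos λ, cos φ sin λ, sin φ).
The central angle between the endpoints is δ = arccos(p₁·p₂) ≈ 1.286 rad (73.7°).
Interpolate at f = 1/4 with slerp weights a = sin((1−f)δ)/sin δ ≈ 0.856, b = sin(fδ)/sin δ ≈ 0.329.
p = a·p₁ + b·p₂ ≈ (-0.158, -0.355, 0.921); φ = arcsin(p_z) ≈ 67.14°, λ = atan2(p_y, p_x) ≈ -114.04°.

≈ (67°N, 114°W)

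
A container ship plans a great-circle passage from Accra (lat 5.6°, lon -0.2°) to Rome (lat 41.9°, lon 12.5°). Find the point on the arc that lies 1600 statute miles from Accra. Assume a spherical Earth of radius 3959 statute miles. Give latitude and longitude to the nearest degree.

From cos δ = sin φ₁ sin φ₂ + cos φ₁ cos φ₂ cos Δλ, the central angle is δ ≈ 0.664 rad (38.0°). The total great-circle distance is δ·R ≈ 0.664 × 3959 ≈ 2627 mi, so the target fraction is f = 1600/2627 ≈ 0.609.
Interpolate at f ≈ 0.609 with slerp weights a = sin((1−f)δ)/sin δ ≈ 0.416, b = sin(fδ)/sin δ ≈ 0.638.
p = a·p₁ + b·p₂ ≈ (0.878, 0.101, 0.467); φ = arcsin(p_z) ≈ 27.84°, λ = atan2(p_y, p_x) ≈ 6.59°.

≈ lat 28°, lon 7°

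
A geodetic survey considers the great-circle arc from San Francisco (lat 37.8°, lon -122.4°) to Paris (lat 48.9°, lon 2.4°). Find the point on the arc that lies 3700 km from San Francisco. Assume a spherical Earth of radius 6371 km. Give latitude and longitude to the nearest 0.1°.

≈ lat 61.1°, lon -84.0°

The haversine formula gives a central angle δ ≈ 1.405 rad (80.5°) between the endpoints. The total great-circle distance is δ·R ≈ 1.405 × 6371 ≈ 8949 km, so the target fraction is f = 3700/8949 ≈ 0.413.
Interpolate at f ≈ 0.413 with slerp weights a = sin((1−f)δ)/sin δ ≈ 0.744, b = sin(fδ)/sin δ ≈ 0.556.
p = a·p₁ + b·p₂ ≈ (0.050, -0.481, 0.875); φ = arcsin(p_z) ≈ 61.07°, λ = atan2(p_y, p_x) ≈ -84.02°.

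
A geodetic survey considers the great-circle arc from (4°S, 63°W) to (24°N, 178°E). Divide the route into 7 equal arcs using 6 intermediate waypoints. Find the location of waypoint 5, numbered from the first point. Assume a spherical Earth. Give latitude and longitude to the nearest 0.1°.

≈ (24.5°N, 144.9°W)

The haversine formula gives a central angle δ ≈ 2.060 rad (118.0°) between the endpoints.
Interpolate at f = 5/7 with slerp weights a = sin((1−f)δ)/sin δ ≈ 0.629, b = sin(fδ)/sin δ ≈ 1.127.
p = a·p₁ + b·p₂ ≈ (-0.744, -0.523, 0.415); φ = arcsin(p_z) ≈ 24.50°, λ = atan2(p_y, p_x) ≈ -144.90°.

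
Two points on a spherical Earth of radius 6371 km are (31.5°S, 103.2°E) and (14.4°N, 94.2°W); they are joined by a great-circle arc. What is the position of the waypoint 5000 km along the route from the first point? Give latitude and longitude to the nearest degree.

≈ (51°S, 159°E)

The haversine formula gives a central angle δ ≈ 2.734 rad (156.6°) between the endpoints. The total great-circle distance is δ·R ≈ 2.734 × 6371 ≈ 17417 km, so the target fraction is f = 5000/17417 ≈ 0.287.
Interpolate at f ≈ 0.287 with slerp weights a = sin((1−f)δ)/sin δ ≈ 2.343, b = sin(fδ)/sin δ ≈ 1.782.
p = a·p₁ + b·p₂ ≈ (-0.583, 0.224, -0.781); φ = arcsin(p_z) ≈ -51.38°, λ = atan2(p_y, p_x) ≈ 158.98°.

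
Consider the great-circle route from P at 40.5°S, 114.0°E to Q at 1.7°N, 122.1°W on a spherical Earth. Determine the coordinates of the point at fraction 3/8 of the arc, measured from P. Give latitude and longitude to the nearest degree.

The haversine formula gives a central angle δ ≈ 2.030 rad (116.3°) between the endpoints.
Interpolate at f = 3/8 with slerp weights a = sin((1−f)δ)/sin δ ≈ 1.065, b = sin(fδ)/sin δ ≈ 0.770.
p = a·p₁ + b·p₂ ≈ (-0.738, 0.088, -0.669); φ = arcsin(p_z) ≈ -41.98°, λ = atan2(p_y, p_x) ≈ 173.18°.

≈ 42°S, 173°E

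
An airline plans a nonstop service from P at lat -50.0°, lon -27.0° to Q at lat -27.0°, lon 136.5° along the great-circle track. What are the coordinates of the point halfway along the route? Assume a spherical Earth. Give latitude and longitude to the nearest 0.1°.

≈ lat -74.9°, lon 102.9°

Write both endpoints as unit vectors p₁, p₂ with components (cos φ cos λ, cos φ sin λ, sin φ).
The central angle between the endpoints is δ = arccos(p₁·p₂) ≈ 1.774 rad (101.6°).
Interpolate at f = 1/2 with slerp weights a = sin((1−f)δ)/sin δ ≈ 0.791, b = sin(fδ)/sin δ ≈ 0.791.
p = a·p₁ + b·p₂ ≈ (-0.058, 0.254, -0.965); φ = arcsin(p_z) ≈ -74.87°, λ = atan2(p_y, p_x) ≈ 102.89°.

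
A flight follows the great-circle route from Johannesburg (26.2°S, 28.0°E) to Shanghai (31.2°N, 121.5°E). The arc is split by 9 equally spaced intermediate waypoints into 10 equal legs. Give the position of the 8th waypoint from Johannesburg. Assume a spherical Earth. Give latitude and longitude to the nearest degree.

≈ 22°N, 100°E

Convert each endpoint to a unit vector on the sphere (x = cos φ cos λ, y = cos φ sin λ, z = sin φ).
The central angle between the endpoints is δ = arccos(p₁·p₂) ≈ 1.850 rad (106.0°).
Interpolate at f = 8/10 with slerp weights a = sin((1−f)δ)/sin δ ≈ 0.376, b = sin(fδ)/sin δ ≈ 1.036.
p = a·p₁ + b·p₂ ≈ (-0.165, 0.914, 0.371); φ = arcsin(p_z) ≈ 21.75°, λ = atan2(p_y, p_x) ≈ 100.23°.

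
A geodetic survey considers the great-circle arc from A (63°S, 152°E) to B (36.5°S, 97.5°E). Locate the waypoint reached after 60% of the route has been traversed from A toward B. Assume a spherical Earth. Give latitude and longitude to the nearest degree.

Write both endpoints as unit vectors p₁, p₂ with components (cos φ cos λ, cos φ sin λ, sin φ).
The central angle between the endpoints is δ = arccos(p₁·p₂) ≈ 0.735 rad (42.1°).
Interpolate at f = 0.60 with slerp weights a = sin((1−f)δ)/sin δ ≈ 0.432, b = sin(fδ)/sin δ ≈ 0.637.
p = a·p₁ + b·p₂ ≈ (-0.240, 0.599, -0.764); φ = arcsin(p_z) ≈ -49.79°, λ = atan2(p_y, p_x) ≈ 111.82°.

≈ (50°S, 112°E)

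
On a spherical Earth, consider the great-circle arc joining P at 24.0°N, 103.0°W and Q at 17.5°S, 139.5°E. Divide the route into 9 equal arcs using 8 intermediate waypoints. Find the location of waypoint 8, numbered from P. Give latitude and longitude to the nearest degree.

≈ 13°S, 153°E

Write both endpoints as unit vectors p₁, p₂ with components (cos φ cos λ, cos φ sin λ, sin φ).
The central angle between the endpoints is δ = arccos(p₁·p₂) ≈ 2.123 rad (121.6°).
Interpolate at f = 8/9 with slerp weights a = sin((1−f)δ)/sin δ ≈ 0.275, b = sin(fδ)/sin δ ≈ 1.116.
p = a·p₁ + b·p₂ ≈ (-0.866, 0.447, -0.224); φ = arcsin(p_z) ≈ -12.95°, λ = atan2(p_y, p_x) ≈ 152.69°.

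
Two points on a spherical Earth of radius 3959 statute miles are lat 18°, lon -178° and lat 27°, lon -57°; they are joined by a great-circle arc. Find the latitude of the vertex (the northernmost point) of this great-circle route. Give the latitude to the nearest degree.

The great circle lies in the plane with unit normal n̂ = (p₁ × p₂)/|p₁ × p₂|.
Here n̂_z ≈ +0.760; the vertex latitude is φ_max = arccos|n̂_z| ≈ 40.5°.
Check via Clairaut: cos φ_max = |cos φ₁| · sin C = cos(18.0°)·sin(53.1°) ≈ 0.760, again giving ≈ 40.5°.

≈ 40°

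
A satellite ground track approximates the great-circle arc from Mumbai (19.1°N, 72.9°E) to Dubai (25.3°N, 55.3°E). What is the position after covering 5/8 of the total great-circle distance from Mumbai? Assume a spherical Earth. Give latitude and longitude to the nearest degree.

≈ (23°N, 62°E)

The haversine formula gives a central angle δ ≈ 0.304 rad (17.4°) between the endpoints.
Interpolate at f = 5/8 with slerp weights a = sin((1−f)δ)/sin δ ≈ 0.380, b = sin(fδ)/sin δ ≈ 0.631.
p = a·p₁ + b·p₂ ≈ (0.430, 0.812, 0.394); φ = arcsin(p_z) ≈ 23.20°, λ = atan2(p_y, p_x) ≈ 62.08°.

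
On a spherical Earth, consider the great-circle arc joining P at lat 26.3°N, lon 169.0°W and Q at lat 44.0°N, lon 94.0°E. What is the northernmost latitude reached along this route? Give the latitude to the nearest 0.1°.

≈ 48.9°N

The great circle lies in the plane with unit normal n̂ = (p₁ × p₂)/|p₁ × p₂|.
Here n̂_z ≈ -0.658; the vertex latitude is φ_max = arccos|n̂_z| ≈ 48.9°.
Check via Clairaut: cos φ_max = |cos φ₁| · sin C = cos(26.3°)·sin(47.2°) ≈ 0.658, again giving ≈ 48.9°.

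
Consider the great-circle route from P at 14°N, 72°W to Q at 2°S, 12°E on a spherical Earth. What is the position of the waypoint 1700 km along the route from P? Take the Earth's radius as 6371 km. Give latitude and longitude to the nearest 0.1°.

Write both endpoints as unit vectors p₁, p₂ with components (cos φ cos λ, cos φ sin λ, sin φ).
The central angle between the endpoints is δ = arccos(p₁·p₂) ≈ 1.478 rad (84.7°). The total great-circle distance is δ·R ≈ 1.478 × 6371 ≈ 9415 km, so the target fraction is f = 1700/9415 ≈ 0.181.
Interpolate at f ≈ 0.181 with slerp weights a = sin((1−f)δ)/sin δ ≈ 0.940, b = sin(fδ)/sin δ ≈ 0.265.
p = a·p₁ + b·p₂ ≈ (0.541, -0.812, 0.218); φ = arcsin(p_z) ≈ 12.60°, λ = atan2(p_y, p_x) ≈ -56.35°.

≈ 12.6°N, 56.4°W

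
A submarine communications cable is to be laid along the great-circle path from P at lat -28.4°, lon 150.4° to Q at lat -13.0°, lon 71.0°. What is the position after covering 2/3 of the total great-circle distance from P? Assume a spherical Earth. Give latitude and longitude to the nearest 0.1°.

Write both endpoints as unit vectors p₁, p₂ with components (cos φ cos λ, cos φ sin λ, sin φ).
The central angle between the endpoints is δ = arccos(p₁·p₂) ≈ 1.303 rad (74.7°).
Interpolate at f = 2/3 with slerp weights a = sin((1−f)δ)/sin δ ≈ 0.436, b = sin(fδ)/sin δ ≈ 0.792.
p = a·p₁ + b·p₂ ≈ (-0.083, 0.919, -0.386); φ = arcsin(p_z) ≈ -22.68°, λ = atan2(p_y, p_x) ≈ 95.14°.

≈ lat -22.7°, lon 95.1°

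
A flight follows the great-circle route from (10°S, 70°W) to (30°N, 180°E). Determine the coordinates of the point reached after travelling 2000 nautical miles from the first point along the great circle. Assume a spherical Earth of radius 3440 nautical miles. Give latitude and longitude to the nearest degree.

≈ (6°N, 99°W)

Write both endpoints as unit vectors p₁, p₂ with components (cos φ cos λ, cos φ sin λ, sin φ).
The central angle between the endpoints is δ = arccos(p₁·p₂) ≈ 1.959 rad (112.2°). The total great-circle distance is δ·R ≈ 1.959 × 3440 ≈ 6739 nmi, so the target fraction is f = 2000/6739 ≈ 0.297.
Interpolate at f ≈ 0.297 with slerp weights a = sin((1−f)δ)/sin δ ≈ 1.060, b = sin(fδ)/sin δ ≈ 0.593.
p = a·p₁ + b·p₂ ≈ (-0.157, -0.981, 0.113); φ = arcsin(p_z) ≈ 6.46°, λ = atan2(p_y, p_x) ≈ -99.07°.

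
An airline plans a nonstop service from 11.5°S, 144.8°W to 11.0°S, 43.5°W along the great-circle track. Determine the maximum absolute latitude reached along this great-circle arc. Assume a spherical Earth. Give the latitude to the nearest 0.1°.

The great circle lies in the plane with unit normal n̂ = (p₁ × p₂)/|p₁ × p₂|.
Here n̂_z ≈ +0.954; the vertex latitude is φ_max = arccos|n̂_z| ≈ 17.4°.

≈ 17.4°S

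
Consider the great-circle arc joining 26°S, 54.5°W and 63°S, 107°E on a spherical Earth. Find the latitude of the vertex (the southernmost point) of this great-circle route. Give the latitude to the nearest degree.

≈ 83°S

The great circle lies in the plane with unit normal n̂ = (p₁ × p₂)/|p₁ × p₂|.
Here n̂_z ≈ +0.129; the vertex latitude is φ_max = arccos|n̂_z| ≈ 82.6°.
Check via Clairaut: cos φ_max = |cos φ₁| · sin C = cos(26.0°)·sin(171.7°) ≈ 0.129, again giving ≈ 82.6°.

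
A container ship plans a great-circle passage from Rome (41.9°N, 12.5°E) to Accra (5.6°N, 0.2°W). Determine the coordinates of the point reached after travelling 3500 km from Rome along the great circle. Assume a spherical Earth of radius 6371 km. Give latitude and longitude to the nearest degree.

≈ 12°N, 2°E

Write both endpoints as unit vectors p₁, p₂ with components (cos φ cos λ, cos φ sin λ, sin φ).
The central angle between the endpoints is δ = arccos(p₁·p₂) ≈ 0.664 rad (38.0°). The total great-circle distance is δ·R ≈ 0.664 × 6371 ≈ 4228 km, so the target fraction is f = 3500/4228 ≈ 0.828.
Interpolate at f ≈ 0.828 with slerp weights a = sin((1−f)δ)/sin δ ≈ 0.185, b = sin(fδ)/sin δ ≈ 0.848.
p = a·p₁ + b·p₂ ≈ (0.978, 0.027, 0.206); φ = arcsin(p_z) ≈ 11.90°, λ = atan2(p_y, p_x) ≈ 1.57°.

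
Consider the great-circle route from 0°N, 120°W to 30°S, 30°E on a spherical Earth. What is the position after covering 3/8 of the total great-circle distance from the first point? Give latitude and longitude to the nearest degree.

The haversine formula gives a central angle δ ≈ 2.419 rad (138.6°) between the endpoints.
Interpolate at f = 3/8 with slerp weights a = sin((1−f)δ)/sin δ ≈ 1.509, b = sin(fδ)/sin δ ≈ 1.191.
p = a·p₁ + b·p₂ ≈ (0.139, -0.791, -0.595); φ = arcsin(p_z) ≈ -36.54°, λ = atan2(p_y, p_x) ≈ -80.07°.

≈ 37°S, 80°W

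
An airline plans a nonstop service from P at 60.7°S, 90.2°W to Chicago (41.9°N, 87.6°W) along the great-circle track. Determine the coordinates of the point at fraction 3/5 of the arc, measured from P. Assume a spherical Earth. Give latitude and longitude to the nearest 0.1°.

≈ 0.9°N, 88.5°W

From cos δ = sin φ₁ sin φ₂ + cos φ₁ cos φ₂ cos Δλ, the central angle is δ ≈ 1.791 rad (102.6°).
Interpolate at f = 3/5 with slerp weights a = sin((1−f)δ)/sin δ ≈ 0.673, b = sin(fδ)/sin δ ≈ 0.901.
p = a·p₁ + b·p₂ ≈ (0.027, -1.000, 0.015); φ = arcsin(p_z) ≈ 0.86°, λ = atan2(p_y, p_x) ≈ -88.46°.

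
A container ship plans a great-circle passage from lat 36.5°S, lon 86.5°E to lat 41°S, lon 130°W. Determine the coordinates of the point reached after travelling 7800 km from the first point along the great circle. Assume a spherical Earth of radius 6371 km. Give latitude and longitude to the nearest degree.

Convert each endpoint to a unit vector on the sphere (x = cos φ cos λ, y = cos φ sin λ, z = sin φ).
The central angle between the endpoints is δ = arccos(p₁·p₂) ≈ 1.668 rad (95.6°). The total great-circle distance is δ·R ≈ 1.668 × 6371 ≈ 10629 km, so the target fraction is f = 7800/10629 ≈ 0.734.
Interpolate at f ≈ 0.734 with slerp weights a = sin((1−f)δ)/sin δ ≈ 0.432, b = sin(fδ)/sin δ ≈ 0.945.
p = a·p₁ + b·p₂ ≈ (-0.437, -0.200, -0.877); φ = arcsin(p_z) ≈ -61.26°, λ = atan2(p_y, p_x) ≈ -155.42°.

≈ lat 61°S, lon 155°W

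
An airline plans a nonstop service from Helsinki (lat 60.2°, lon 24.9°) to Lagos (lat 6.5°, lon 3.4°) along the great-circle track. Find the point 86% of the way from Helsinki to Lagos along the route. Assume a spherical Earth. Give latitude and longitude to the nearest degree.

Write both endpoints as unit vectors p₁, p₂ with components (cos φ cos λ, cos φ sin λ, sin φ).
The central angle between the endpoints is δ = arccos(p₁·p₂) ≈ 0.979 rad (56.1°).
Interpolate at f = 0.86 with slerp weights a = sin((1−f)δ)/sin δ ≈ 0.165, b = sin(fδ)/sin δ ≈ 0.899.
p = a·p₁ + b·p₂ ≈ (0.966, 0.087, 0.245); φ = arcsin(p_z) ≈ 14.16°, λ = atan2(p_y, p_x) ≈ 5.17°.

≈ lat 14°, lon 5°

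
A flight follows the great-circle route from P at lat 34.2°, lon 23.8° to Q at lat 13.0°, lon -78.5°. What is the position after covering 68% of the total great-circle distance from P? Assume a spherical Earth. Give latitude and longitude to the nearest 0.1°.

≈ lat 28.6°, lon -51.4°

Write both endpoints as unit vectors p₁, p₂ with components (cos φ cos λ, cos φ sin λ, sin φ).
The central angle between the endpoints is δ = arccos(p₁·p₂) ≈ 1.616 rad (92.6°).
Interpolate at f = 0.68 with slerp weights a = sin((1−f)δ)/sin δ ≈ 0.495, b = sin(fδ)/sin δ ≈ 0.892.
p = a·p₁ + b·p₂ ≈ (0.548, -0.686, 0.479); φ = arcsin(p_z) ≈ 28.60°, λ = atan2(p_y, p_x) ≈ -51.40°.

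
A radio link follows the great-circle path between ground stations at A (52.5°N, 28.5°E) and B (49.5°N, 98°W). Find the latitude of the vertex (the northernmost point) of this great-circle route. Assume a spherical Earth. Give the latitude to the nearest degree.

The great circle lies in the plane with unit normal n̂ = (p₁ × p₂)/|p₁ × p₂|.
Here n̂_z ≈ -0.342; the vertex latitude is φ_max = arccos|n̂_z| ≈ 70.0°.
Check via Clairaut: cos φ_max = |cos φ₁| · sin C = cos(52.5°)·sin(34.2°) ≈ 0.342, again giving ≈ 70.0°.

≈ 70°N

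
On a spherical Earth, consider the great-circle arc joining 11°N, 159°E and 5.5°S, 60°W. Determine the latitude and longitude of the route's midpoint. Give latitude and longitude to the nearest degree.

The haversine formula gives a central angle δ ≈ 2.462 rad (141.0°) between the endpoints.
Interpolate at f = 1/2 with slerp weights a = sin((1−f)δ)/sin δ ≈ 1.500, b = sin(fδ)/sin δ ≈ 1.500.
p = a·p₁ + b·p₂ ≈ (-0.628, -0.765, 0.142); φ = arcsin(p_z) ≈ 8.19°, λ = atan2(p_y, p_x) ≈ -129.37°.

≈ 8°N, 129°W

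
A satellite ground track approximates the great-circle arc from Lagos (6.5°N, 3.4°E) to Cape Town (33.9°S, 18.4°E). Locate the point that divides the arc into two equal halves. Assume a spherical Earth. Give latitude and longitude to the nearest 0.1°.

≈ (13.8°S, 10.2°E)

Write both endpoints as unit vectors p₁, p₂ with components (cos φ cos λ, cos φ sin λ, sin φ).
The central angle between the endpoints is δ = arccos(p₁·p₂) ≈ 0.747 rad (42.8°).
Interpolate at f = 1/2 with slerp weights a = sin((1−f)δ)/sin δ ≈ 0.537, b = sin(fδ)/sin δ ≈ 0.537.
p = a·p₁ + b·p₂ ≈ (0.956, 0.172, -0.239); φ = arcsin(p_z) ≈ -13.81°, λ = atan2(p_y, p_x) ≈ 10.22°.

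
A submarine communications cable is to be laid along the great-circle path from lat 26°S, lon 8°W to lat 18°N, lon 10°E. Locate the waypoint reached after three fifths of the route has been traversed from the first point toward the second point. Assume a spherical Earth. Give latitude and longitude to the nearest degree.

≈ lat 0°N, lon 3°E

Convert each endpoint to a unit vector on the sphere (x = cos φ cos λ, y = cos φ sin λ, z = sin φ).
The central angle between the endpoints is δ = arccos(p₁·p₂) ≈ 0.826 rad (47.4°).
Interpolate at f = 3/5 with slerp weights a = sin((1−f)δ)/sin δ ≈ 0.441, b = sin(fδ)/sin δ ≈ 0.647.
p = a·p₁ + b·p₂ ≈ (0.999, 0.052, 0.006); φ = arcsin(p_z) ≈ 0.37°, λ = atan2(p_y, p_x) ≈ 2.96°.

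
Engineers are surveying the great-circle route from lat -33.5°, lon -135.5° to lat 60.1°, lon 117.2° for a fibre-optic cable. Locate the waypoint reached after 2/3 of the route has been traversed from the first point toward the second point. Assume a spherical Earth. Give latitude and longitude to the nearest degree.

Write both endpoints as unit vectors p₁, p₂ with components (cos φ cos λ, cos φ sin λ, sin φ).
The central angle between the endpoints is δ = arccos(p₁·p₂) ≈ 2.217 rad (127.0°).
Interpolate at f = 2/3 with slerp weights a = sin((1−f)δ)/sin δ ≈ 0.844, b = sin(fδ)/sin δ ≈ 1.247.
p = a·p₁ + b·p₂ ≈ (-0.786, 0.060, 0.615); φ = arcsin(p_z) ≈ 37.99°, λ = atan2(p_y, p_x) ≈ 175.64°.

≈ lat 38°, lon 176°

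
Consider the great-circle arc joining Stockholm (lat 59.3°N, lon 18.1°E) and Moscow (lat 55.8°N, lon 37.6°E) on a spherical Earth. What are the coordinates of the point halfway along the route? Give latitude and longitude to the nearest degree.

≈ lat 58°N, lon 28°E

Write both endpoints as unit vectors p₁, p₂ with components (cos φ cos λ, cos φ sin λ, sin φ).
The central angle between the endpoints is δ = arccos(p₁·p₂) ≈ 0.192 rad (11.0°).
Interpolate at f = 1/2 with slerp weights a = sin((1−f)δ)/sin δ ≈ 0.502, b = sin(fδ)/sin δ ≈ 0.502.
p = a·p₁ + b·p₂ ≈ (0.467, 0.252, 0.847); φ = arcsin(p_z) ≈ 57.93°, λ = atan2(p_y, p_x) ≈ 28.32°.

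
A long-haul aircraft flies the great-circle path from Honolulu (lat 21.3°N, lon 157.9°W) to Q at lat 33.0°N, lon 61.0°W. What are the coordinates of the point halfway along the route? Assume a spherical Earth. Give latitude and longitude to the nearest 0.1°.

≈ lat 37.7°N, lon 112.8°W

Write both endpoints as unit vectors p₁, p₂ with components (cos φ cos λ, cos φ sin λ, sin φ).
The central angle between the endpoints is δ = arccos(p₁·p₂) ≈ 1.467 rad (84.0°).
Interpolate at f = 1/2 with slerp weights a = sin((1−f)δ)/sin δ ≈ 0.673, b = sin(fδ)/sin δ ≈ 0.673.
p = a·p₁ + b·p₂ ≈ (-0.307, -0.730, 0.611); φ = arcsin(p_z) ≈ 37.66°, λ = atan2(p_y, p_x) ≈ -112.84°.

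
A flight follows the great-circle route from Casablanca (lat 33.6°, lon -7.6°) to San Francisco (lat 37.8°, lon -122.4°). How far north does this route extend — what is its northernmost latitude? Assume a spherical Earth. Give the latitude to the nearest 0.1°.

The great circle lies in the plane with unit normal n̂ = (p₁ × p₂)/|p₁ × p₂|.
Here n̂_z ≈ -0.599; the vertex latitude is φ_max = arccos|n̂_z| ≈ 53.2°.

≈ 53.2°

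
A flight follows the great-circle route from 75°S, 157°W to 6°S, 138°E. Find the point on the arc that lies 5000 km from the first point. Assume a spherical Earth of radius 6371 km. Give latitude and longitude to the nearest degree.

Write both endpoints as unit vectors p₁, p₂ with components (cos φ cos λ, cos φ sin λ, sin φ).
The central angle between the endpoints is δ = arccos(p₁·p₂) ≈ 1.359 rad (77.9°). The total great-circle distance is δ·R ≈ 1.359 × 6371 ≈ 8661 km, so the target fraction is f = 5000/8661 ≈ 0.577.
Interpolate at f ≈ 0.577 with slerp weights a = sin((1−f)δ)/sin δ ≈ 0.556, b = sin(fδ)/sin δ ≈ 0.723.
p = a·p₁ + b·p₂ ≈ (-0.667, 0.425, -0.613); φ = arcsin(p_z) ≈ -37.77°, λ = atan2(p_y, p_x) ≈ 147.50°.

≈ 38°S, 147°E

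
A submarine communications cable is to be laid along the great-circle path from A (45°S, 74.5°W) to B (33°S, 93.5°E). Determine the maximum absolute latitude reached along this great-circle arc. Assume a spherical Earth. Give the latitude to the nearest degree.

The great circle lies in the plane with unit normal n̂ = (p₁ × p₂)/|p₁ × p₂|.
Here n̂_z ≈ +0.126; the vertex latitude is φ_max = arccos|n̂_z| ≈ 82.8°.

≈ 83°S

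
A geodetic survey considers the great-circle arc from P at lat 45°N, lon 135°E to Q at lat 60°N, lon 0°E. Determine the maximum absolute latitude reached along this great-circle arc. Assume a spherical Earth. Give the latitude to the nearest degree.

≈ 74°N

The great circle lies in the plane with unit normal n̂ = (p₁ × p₂)/|p₁ × p₂|.
Here n̂_z ≈ -0.268; the vertex latitude is φ_max = arccos|n̂_z| ≈ 74.4°.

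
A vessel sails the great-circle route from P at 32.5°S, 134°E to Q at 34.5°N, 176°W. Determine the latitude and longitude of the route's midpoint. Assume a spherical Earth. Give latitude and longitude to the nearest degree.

From cos δ = sin φ₁ sin φ₂ + cos φ₁ cos φ₂ cos Δλ, the central angle is δ ≈ 1.428 rad (81.8°).
Interpolate at f = 1/2 with slerp weights a = sin((1−f)δ)/sin δ ≈ 0.662, b = sin(fδ)/sin δ ≈ 0.662.
p = a·p₁ + b·p₂ ≈ (-0.931, 0.363, 0.019); φ = arcsin(p_z) ≈ 1.10°, λ = atan2(p_y, p_x) ≈ 158.69°.

≈ 1°N, 159°E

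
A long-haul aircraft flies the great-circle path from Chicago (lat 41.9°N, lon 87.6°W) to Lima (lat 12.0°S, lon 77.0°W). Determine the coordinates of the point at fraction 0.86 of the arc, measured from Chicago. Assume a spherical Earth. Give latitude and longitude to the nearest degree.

From cos δ = sin φ₁ sin φ₂ + cos φ₁ cos φ₂ cos Δλ, the central angle is δ ≈ 0.956 rad (54.8°).
Interpolate at f = 0.86 with slerp weights a = sin((1−f)δ)/sin δ ≈ 0.163, b = sin(fδ)/sin δ ≈ 0.897.
p = a·p₁ + b·p₂ ≈ (0.202, -0.976, -0.077); φ = arcsin(p_z) ≈ -4.44°, λ = atan2(p_y, p_x) ≈ -78.29°.

≈ lat 4°S, lon 78°W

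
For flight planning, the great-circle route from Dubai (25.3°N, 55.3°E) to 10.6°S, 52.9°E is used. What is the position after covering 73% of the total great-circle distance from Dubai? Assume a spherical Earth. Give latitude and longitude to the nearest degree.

≈ 1°S, 54°E

From cos δ = sin φ₁ sin φ₂ + cos φ₁ cos φ₂ cos Δλ, the central angle is δ ≈ 0.628 rad (36.0°).
Interpolate at f = 0.73 with slerp weights a = sin((1−f)δ)/sin δ ≈ 0.287, b = sin(fδ)/sin δ ≈ 0.753.
p = a·p₁ + b·p₂ ≈ (0.594, 0.804, -0.016); φ = arcsin(p_z) ≈ -0.91°, λ = atan2(p_y, p_x) ≈ 53.52°.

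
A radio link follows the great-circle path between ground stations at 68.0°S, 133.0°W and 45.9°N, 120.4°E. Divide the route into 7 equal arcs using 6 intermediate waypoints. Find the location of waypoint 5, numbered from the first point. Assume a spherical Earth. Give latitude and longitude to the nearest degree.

≈ 10°N, 141°E

Write both endpoints as unit vectors p₁, p₂ with components (cos φ cos λ, cos φ sin λ, sin φ).
The central angle between the endpoints is δ = arccos(p₁·p₂) ≈ 2.404 rad (137.8°).
Interpolate at f = 5/7 with slerp weights a = sin((1−f)δ)/sin δ ≈ 0.943, b = sin(fδ)/sin δ ≈ 1.472.
p = a·p₁ + b·p₂ ≈ (-0.759, 0.625, 0.182); φ = arcsin(p_z) ≈ 10.49°, λ = atan2(p_y, p_x) ≈ 140.55°.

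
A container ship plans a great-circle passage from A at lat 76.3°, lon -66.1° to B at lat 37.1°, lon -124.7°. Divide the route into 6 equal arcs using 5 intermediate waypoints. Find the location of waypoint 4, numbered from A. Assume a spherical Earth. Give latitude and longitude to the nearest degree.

Write both endpoints as unit vectors p₁, p₂ with components (cos φ cos λ, cos φ sin λ, sin φ).
The central angle between the endpoints is δ = arccos(p₁·p₂) ≈ 0.817 rad (46.8°).
Interpolate at f = 4/6 with slerp weights a = sin((1−f)δ)/sin δ ≈ 0.369, b = sin(fδ)/sin δ ≈ 0.711.
p = a·p₁ + b·p₂ ≈ (-0.287, -0.546, 0.787); φ = arcsin(p_z) ≈ 51.91°, λ = atan2(p_y, p_x) ≈ -117.76°.

≈ lat 52°, lon -118°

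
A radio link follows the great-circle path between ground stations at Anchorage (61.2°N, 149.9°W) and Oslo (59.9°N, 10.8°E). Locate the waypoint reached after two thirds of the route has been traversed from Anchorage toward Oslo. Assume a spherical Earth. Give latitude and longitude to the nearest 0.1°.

From cos δ = sin φ₁ sin φ₂ + cos φ₁ cos φ₂ cos Δλ, the central angle is δ ≈ 1.012 rad (58.0°).
Interpolate at f = 2/3 with slerp weights a = sin((1−f)δ)/sin δ ≈ 0.390, b = sin(fδ)/sin δ ≈ 0.737.
p = a·p₁ + b·p₂ ≈ (0.200, -0.025, 0.979); φ = arcsin(p_z) ≈ 78.36°, λ = atan2(p_y, p_x) ≈ -7.14°.

≈ (78.4°N, 7.1°W)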